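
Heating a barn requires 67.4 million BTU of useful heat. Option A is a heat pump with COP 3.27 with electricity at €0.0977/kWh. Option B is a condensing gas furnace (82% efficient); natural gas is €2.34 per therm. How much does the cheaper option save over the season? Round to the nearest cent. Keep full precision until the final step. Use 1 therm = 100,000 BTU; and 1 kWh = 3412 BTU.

€1333.17

Heat load = 67.4 × 10⁶ BTU = 67,400,000 BTU
Gas: input = 67,400,000 / 0.82 = 82,195,122 BTU = 822 therm → 822 × €2.34 = €1,923.37
Heat pump: 67,400,000 BTU / 3412 = 19,750 kWh heat; / 3.27 = 6,041 kWh in → × €0.0977 = €590.20
Difference = |€1,923.37 − €590.20| = €1,333.17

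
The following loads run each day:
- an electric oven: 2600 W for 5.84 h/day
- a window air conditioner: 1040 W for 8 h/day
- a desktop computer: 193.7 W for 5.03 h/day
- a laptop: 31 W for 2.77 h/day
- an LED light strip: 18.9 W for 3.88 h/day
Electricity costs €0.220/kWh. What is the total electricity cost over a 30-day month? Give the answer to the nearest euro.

€163

electric oven: 2600 W × 5.84 h × 30 d = 455,520 Wh = 455.5 kWh
window air conditioner: 1040 W × 8 h × 30 d = 249,600 Wh = 249.6 kWh
desktop computer: 193.7 W × 5.03 h × 30 d = 29,229 Wh = 29.23 kWh
laptop: 31 W × 2.77 h × 30 d = 2,576 Wh = 2.576 kWh
LED light strip: 18.9 W × 3.88 h × 30 d = 2,200 Wh = 2.2 kWh
Total energy = 455.5 + 249.6 + 29.23 + 2.576 + 2.2 = 739.1 kWh
Cost = 739.1 kWh × €0.220 = €162.61 ≈ €163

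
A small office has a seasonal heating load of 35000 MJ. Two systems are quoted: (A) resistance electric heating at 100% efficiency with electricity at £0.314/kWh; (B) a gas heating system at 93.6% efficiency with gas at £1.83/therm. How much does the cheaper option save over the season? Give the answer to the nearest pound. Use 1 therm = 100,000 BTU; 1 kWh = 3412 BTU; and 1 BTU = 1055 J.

£2404

Heat load = 35000 MJ = 35,000,000,000 J / 1055 = 33,175,355 BTU
Gas: input = 33,175,355 / 0.936 = 35,443,756 BTU = 354.4 therm → 354.4 × £1.83 = £648.62
Electric: 33,175,355 BTU / 3412 = 9,723 kWh → × £0.314 = £3,053.07
Difference = |£648.62 − £3,053.07| = £2,404.45 ≈ £2404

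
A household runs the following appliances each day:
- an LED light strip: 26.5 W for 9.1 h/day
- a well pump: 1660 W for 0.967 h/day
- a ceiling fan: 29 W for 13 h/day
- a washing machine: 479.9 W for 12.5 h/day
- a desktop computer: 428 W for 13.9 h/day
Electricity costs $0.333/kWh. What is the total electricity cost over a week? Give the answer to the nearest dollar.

LED light strip: 26.5 W × 9.1 h × 7 d = 1,688 Wh = 1.688 kWh
well pump: 1660 W × 0.967 h × 7 d = 11,237 Wh = 11.24 kWh
ceiling fan: 29 W × 13 h × 7 d = 2,639 Wh = 2.639 kWh
washing machine: 479.9 W × 12.5 h × 7 d = 41,991 Wh = 41.99 kWh
desktop computer: 428 W × 13.9 h × 7 d = 41,644 Wh = 41.64 kWh
Total energy = 1.688 + 11.24 + 2.639 + 41.99 + 41.64 = 99.2 kWh
Cost = 99.2 kWh × $0.333 = $33.03 ≈ $33

$33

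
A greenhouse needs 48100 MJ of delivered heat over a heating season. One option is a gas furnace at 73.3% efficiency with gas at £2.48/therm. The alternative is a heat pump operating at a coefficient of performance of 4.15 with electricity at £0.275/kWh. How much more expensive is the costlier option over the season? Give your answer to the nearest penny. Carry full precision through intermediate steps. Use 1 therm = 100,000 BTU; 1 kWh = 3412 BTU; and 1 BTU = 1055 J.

£657.10

Heat load = 48100 MJ = 48,100,000,000 J / 1055 = 45,592,417 BTU
Gas: input = 45,592,417 / 0.733 = 62,199,750 BTU = 622 therm → 622 × £2.48 = £1,542.55
Heat pump: 45,592,417 BTU / 3412 = 13,360 kWh heat; / 4.15 = 3,220 kWh in → × £0.275 = £885.46
Difference = |£1,542.55 − £885.46| = £657.10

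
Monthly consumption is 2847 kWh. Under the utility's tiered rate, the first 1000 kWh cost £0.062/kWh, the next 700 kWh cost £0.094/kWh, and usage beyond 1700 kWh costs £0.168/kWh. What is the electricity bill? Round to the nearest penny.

First 1000 kWh × £0.062 = £62.00
Next 700 kWh × £0.094 = £65.80
Remaining 1147 kWh × £0.168 = £192.70
Total = £320.50

£320.50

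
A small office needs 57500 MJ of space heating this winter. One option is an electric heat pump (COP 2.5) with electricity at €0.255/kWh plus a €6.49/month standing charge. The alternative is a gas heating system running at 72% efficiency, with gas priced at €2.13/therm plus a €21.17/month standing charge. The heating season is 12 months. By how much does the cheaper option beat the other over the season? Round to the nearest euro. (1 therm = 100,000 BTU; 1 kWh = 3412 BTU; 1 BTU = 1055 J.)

Heat load = 57500 MJ = 57,500,000,000 J / 1055 = 54,502,370 BTU
Gas: input = 54,502,370 / 0.72 = 75,697,736 BTU = 757 therm → 757 × €2.13 = €1,612.36; + 12 × €21.17 standing = €1,866.40
Heat pump: 54,502,370 BTU / 3412 = 15,970 kWh heat; / 2.5 = 6,389 kWh in → × €0.255 = €1,629.32; + 12 × €6.49 standing = €1,707.20
Difference = |€1,866.40 − €1,707.20| = €159.20 ≈ €159

€159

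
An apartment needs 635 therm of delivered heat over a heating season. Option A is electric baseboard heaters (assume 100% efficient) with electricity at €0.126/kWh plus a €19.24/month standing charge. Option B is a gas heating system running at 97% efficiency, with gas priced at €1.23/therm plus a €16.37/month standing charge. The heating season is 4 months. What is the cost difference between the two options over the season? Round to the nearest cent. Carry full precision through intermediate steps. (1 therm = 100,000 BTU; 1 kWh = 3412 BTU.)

€1551.23

Heat load = 635 therm × 100,000 = 63,500,000 BTU
Gas: input = 63,500,000 / 0.970 = 65,463,918 BTU = 654.6 therm → 654.6 × €1.23 = €805.21; + 4 × €16.37 standing = €870.69
Electric: 63,500,000 BTU / 3412 = 18,610 kWh → × €0.126 = €2,344.96; + 4 × €19.24 standing = €2,421.92
Difference = |€870.69 − €2,421.92| = €1,551.23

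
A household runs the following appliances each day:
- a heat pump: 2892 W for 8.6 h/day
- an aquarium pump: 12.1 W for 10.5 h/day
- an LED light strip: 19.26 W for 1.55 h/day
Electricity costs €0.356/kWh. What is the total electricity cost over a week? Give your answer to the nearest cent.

€62.37

heat pump: 2892 W × 8.6 h × 7 d = 174,098 Wh = 174.1 kWh
aquarium pump: 12.1 W × 10.5 h × 7 d = 889 Wh = 0.8893 kWh
LED light strip: 19.26 W × 1.55 h × 7 d = 209 Wh = 0.209 kWh
Total energy = 174.1 + 0.8893 + 0.209 = 175.2 kWh
Cost = 175.2 kWh × €0.356 = €62.37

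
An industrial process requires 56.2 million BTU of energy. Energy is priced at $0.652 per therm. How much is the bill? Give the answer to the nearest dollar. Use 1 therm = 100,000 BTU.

$366

56.2 million BTU × (10 therm/million BTU) = 562 therm
Cost = 562 therm × $0.652/therm = $366.42 ≈ $366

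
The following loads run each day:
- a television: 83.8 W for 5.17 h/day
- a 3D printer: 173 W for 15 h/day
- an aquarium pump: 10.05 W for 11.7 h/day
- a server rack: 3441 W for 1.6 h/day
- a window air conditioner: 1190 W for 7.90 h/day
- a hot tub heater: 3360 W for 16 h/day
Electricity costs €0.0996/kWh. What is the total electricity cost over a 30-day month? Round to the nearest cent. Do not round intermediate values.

television: 83.8 W × 5.17 h × 30 d = 12,997 Wh = 13 kWh
3D printer: 173 W × 15 h × 30 d = 77,850 Wh = 77.85 kWh
aquarium pump: 10.05 W × 11.7 h × 30 d = 3,528 Wh = 3.528 kWh
server rack: 3441 W × 1.6 h × 30 d = 165,168 Wh = 165.2 kWh
window air conditioner: 1190 W × 7.90 h × 30 d = 282,030 Wh = 282 kWh
hot tub heater: 3360 W × 16 h × 30 d = 1,612,800 Wh = 1,613 kWh
Total energy = 13 + 77.85 + 3.528 + 165.2 + 282 + 1,613 = 2,154 kWh
Cost = 2,154 kWh × €0.0996 = €214.58

€214.58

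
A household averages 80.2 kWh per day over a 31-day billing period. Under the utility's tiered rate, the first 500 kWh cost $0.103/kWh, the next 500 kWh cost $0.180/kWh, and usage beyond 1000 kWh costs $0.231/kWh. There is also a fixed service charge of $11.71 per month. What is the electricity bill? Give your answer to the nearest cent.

$496.52

Usage = 80.2 kWh/day × 31 days = 2486.2 kWh
First 500 kWh × $0.103 = $51.50
Next 500 kWh × $0.180 = $90.00
Remaining 1486.2 kWh × $0.231 = $343.31
Energy charge = $484.81; + service $11.71 = $496.52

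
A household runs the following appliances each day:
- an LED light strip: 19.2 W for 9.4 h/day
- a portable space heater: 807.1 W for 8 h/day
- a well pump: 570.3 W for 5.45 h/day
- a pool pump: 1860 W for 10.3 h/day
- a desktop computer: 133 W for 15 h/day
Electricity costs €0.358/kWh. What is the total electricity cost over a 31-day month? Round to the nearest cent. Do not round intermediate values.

€342.91

LED light strip: 19.2 W × 9.4 h × 31 d = 5,595 Wh = 5.595 kWh
portable space heater: 807.1 W × 8 h × 31 d = 200,161 Wh = 200.2 kWh
well pump: 570.3 W × 5.45 h × 31 d = 96,352 Wh = 96.35 kWh
pool pump: 1860 W × 10.3 h × 31 d = 593,898 Wh = 593.9 kWh
desktop computer: 133 W × 15 h × 31 d = 61,845 Wh = 61.84 kWh
Total energy = 5.595 + 200.2 + 96.35 + 593.9 + 61.84 = 957.9 kWh
Cost = 957.9 kWh × €0.358 = €342.91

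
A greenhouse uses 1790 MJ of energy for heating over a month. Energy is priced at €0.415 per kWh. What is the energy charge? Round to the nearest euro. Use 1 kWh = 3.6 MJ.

1790 MJ × (0.27778 kWh/MJ) = 497.2 kWh
Cost = 497.2 kWh × €0.415/kWh = €206.35 ≈ €206

€206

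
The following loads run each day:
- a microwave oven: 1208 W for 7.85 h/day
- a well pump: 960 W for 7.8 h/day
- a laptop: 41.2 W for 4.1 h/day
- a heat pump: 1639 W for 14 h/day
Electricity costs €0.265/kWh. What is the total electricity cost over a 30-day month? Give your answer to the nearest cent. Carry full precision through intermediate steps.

microwave oven: 1208 W × 7.85 h × 30 d = 284,484 Wh = 284.5 kWh
well pump: 960 W × 7.8 h × 30 d = 224,640 Wh = 224.6 kWh
laptop: 41.2 W × 4.1 h × 30 d = 5,068 Wh = 5.068 kWh
heat pump: 1639 W × 14 h × 30 d = 688,380 Wh = 688.4 kWh
Total energy = 284.5 + 224.6 + 5.068 + 688.4 = 1,203 kWh
Cost = 1,203 kWh × €0.265 = €318.68

€318.68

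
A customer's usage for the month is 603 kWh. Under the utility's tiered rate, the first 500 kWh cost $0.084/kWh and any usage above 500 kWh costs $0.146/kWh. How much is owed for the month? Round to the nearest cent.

$57.04

First 500 kWh × $0.084 = $42.00
Remaining 103 kWh × $0.146 = $15.04
Total = $57.04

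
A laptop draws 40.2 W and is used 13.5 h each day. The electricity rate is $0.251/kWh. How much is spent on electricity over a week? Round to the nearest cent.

Energy = 40.2 W × 13.5 h/day × 7 days = 3,799 Wh = 3.799 kWh
Cost = 3.799 kWh × $0.251/kWh = $0.95

$0.95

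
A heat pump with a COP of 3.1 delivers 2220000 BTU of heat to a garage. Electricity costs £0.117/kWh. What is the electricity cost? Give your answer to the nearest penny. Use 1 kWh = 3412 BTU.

£24.56

Heat delivered = 2,220,000 BTU / 3412 = 650.6 kWh
Electrical input = 650.6 kWh / 3.1 = 209.9 kWh
Cost = 209.9 × £0.117/kWh = £24.56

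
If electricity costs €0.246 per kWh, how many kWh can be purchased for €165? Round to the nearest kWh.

671 kWh

€165 / €0.246 per kWh = 670.7 kWh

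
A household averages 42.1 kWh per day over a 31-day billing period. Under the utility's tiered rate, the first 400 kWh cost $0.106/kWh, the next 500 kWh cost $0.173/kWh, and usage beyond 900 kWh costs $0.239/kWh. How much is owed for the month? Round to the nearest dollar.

Usage = 42.1 kWh/day × 31 days = 1305.1 kWh
First 400 kWh × $0.106 = $42.40
Next 500 kWh × $0.173 = $86.50
Remaining 405.1 kWh × $0.239 = $96.82
Total = $225.72 ≈ $226

$226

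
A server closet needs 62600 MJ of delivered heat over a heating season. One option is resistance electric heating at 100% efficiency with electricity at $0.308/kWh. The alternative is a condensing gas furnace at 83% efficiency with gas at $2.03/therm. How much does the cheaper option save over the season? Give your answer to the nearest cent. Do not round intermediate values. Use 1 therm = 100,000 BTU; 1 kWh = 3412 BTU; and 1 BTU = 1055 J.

Heat load = 62600 MJ = 62,600,000,000 J / 1055 = 59,336,493 BTU
Gas: input = 59,336,493 / 0.83 = 71,489,750 BTU = 714.9 therm → 714.9 × $2.03 = $1,451.24
Electric: 59,336,493 BTU / 3412 = 17,390 kWh → × $0.308 = $5,356.28
Difference = |$1,451.24 − $5,356.28| = $3,905.04

$3905.04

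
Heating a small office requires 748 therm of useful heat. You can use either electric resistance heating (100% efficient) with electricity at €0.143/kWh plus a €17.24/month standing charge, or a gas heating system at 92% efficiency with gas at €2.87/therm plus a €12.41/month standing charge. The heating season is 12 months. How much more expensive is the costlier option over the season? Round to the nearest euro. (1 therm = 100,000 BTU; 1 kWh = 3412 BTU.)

Heat load = 748 therm × 100,000 = 74,800,000 BTU
Gas: input = 74,800,000 / 0.92 = 81,304,348 BTU = 813 therm → 813 × €2.87 = €2,333.43; + 12 × €12.41 standing = €2,482.35
Electric: 74,800,000 BTU / 3412 = 21,920 kWh → × €0.143 = €3,134.94; + 12 × €17.24 standing = €3,341.82
Difference = |€2,482.35 − €3,341.82| = €859.46 ≈ €859

€859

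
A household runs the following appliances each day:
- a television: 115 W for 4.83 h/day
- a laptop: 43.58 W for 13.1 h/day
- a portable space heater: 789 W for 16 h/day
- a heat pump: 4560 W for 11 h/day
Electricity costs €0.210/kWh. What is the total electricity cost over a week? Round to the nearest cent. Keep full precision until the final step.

television: 115 W × 4.83 h × 7 d = 3,888 Wh = 3.888 kWh
laptop: 43.58 W × 13.1 h × 7 d = 3,996 Wh = 3.996 kWh
portable space heater: 789 W × 16 h × 7 d = 88,368 Wh = 88.37 kWh
heat pump: 4560 W × 11 h × 7 d = 351,120 Wh = 351.1 kWh
Total energy = 3.888 + 3.996 + 88.37 + 351.1 = 447.4 kWh
Cost = 447.4 kWh × €0.210 = €93.95

€93.95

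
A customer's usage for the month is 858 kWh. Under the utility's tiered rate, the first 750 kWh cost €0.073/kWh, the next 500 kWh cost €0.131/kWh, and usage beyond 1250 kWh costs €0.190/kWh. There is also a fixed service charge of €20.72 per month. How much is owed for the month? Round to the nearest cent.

First 750 kWh × €0.073 = €54.75
Next 108 kWh × €0.131 = €14.15
Remaining tier: 0 kWh (not reached)
Energy charge = €68.90; + service €20.72 = €89.62

€89.62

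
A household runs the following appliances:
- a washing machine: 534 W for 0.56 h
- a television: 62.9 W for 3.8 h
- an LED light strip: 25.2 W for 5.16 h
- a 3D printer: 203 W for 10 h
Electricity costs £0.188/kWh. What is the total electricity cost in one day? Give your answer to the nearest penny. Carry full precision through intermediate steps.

£0.51

washing machine: 534 W × 0.56 h = 299 Wh = 0.299 kWh
television: 62.9 W × 3.8 h = 239 Wh = 0.239 kWh
LED light strip: 25.2 W × 5.16 h = 130 Wh = 0.13 kWh
3D printer: 203 W × 10 h = 2,030 Wh = 2.03 kWh
Total energy = 0.299 + 0.239 + 0.13 + 2.03 = 2.698 kWh
Cost = 2.698 kWh × £0.188 = £0.51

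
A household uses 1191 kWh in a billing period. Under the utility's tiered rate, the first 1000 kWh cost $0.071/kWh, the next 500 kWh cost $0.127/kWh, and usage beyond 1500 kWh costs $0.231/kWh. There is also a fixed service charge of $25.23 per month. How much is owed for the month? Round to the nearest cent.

$120.49

First 1000 kWh × $0.071 = $71.00
Next 191 kWh × $0.127 = $24.26
Remaining tier: 0 kWh (not reached)
Energy charge = $95.26; + service $25.23 = $120.49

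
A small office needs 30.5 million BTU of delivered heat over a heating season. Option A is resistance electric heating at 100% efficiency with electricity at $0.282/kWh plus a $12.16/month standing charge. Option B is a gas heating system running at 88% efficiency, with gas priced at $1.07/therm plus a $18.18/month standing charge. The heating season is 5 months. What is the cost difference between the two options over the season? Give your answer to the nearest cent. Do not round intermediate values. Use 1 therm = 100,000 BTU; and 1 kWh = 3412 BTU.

$2119.86

Heat load = 30.5 × 10⁶ BTU = 30,500,000 BTU
Gas: input = 30,500,000 / 0.88 = 34,659,091 BTU = 346.6 therm → 346.6 × $1.07 = $370.85; + 5 × $18.18 standing = $461.75
Electric: 30,500,000 BTU / 3412 = 8,939 kWh → × $0.282 = $2,520.81; + 5 × $12.16 standing = $2,581.61
Difference = |$461.75 − $2,581.61| = $2,119.86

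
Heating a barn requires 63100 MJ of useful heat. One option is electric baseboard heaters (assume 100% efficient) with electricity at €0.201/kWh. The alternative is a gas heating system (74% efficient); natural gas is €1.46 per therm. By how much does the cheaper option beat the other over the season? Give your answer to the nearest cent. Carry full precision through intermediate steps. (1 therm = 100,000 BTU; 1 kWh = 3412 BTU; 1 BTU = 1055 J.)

€2343.37

Heat load = 63100 MJ = 63,100,000,000 J / 1055 = 59,810,427 BTU
Gas: input = 59,810,427 / 0.74 = 80,824,901 BTU = 808.2 therm → 808.2 × €1.46 = €1,180.04
Electric: 59,810,427 BTU / 3412 = 17,530 kWh → × €0.201 = €3,523.42
Difference = |€1,180.04 − €3,523.42| = €2,343.37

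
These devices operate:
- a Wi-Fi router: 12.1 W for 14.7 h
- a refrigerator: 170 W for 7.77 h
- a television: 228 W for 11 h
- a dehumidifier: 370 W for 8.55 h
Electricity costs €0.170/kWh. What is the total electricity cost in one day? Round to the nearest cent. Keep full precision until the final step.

€1.22

Wi-Fi router: 12.1 W × 14.7 h = 178 Wh = 0.1779 kWh
refrigerator: 170 W × 7.77 h = 1,321 Wh = 1.321 kWh
television: 228 W × 11 h = 2,508 Wh = 2.508 kWh
dehumidifier: 370 W × 8.55 h = 3,164 Wh = 3.164 kWh
Total energy = 0.1779 + 1.321 + 2.508 + 3.164 = 7.17 kWh
Cost = 7.17 kWh × €0.170 = €1.22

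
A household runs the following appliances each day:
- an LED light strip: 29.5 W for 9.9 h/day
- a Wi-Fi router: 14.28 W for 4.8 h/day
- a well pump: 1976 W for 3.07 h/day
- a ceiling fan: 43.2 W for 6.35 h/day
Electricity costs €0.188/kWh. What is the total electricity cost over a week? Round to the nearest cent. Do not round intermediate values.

LED light strip: 29.5 W × 9.9 h × 7 d = 2,044 Wh = 2.044 kWh
Wi-Fi router: 14.28 W × 4.8 h × 7 d = 480 Wh = 0.4798 kWh
well pump: 1976 W × 3.07 h × 7 d = 42,464 Wh = 42.46 kWh
ceiling fan: 43.2 W × 6.35 h × 7 d = 1,920 Wh = 1.92 kWh
Total energy = 2.044 + 0.4798 + 42.46 + 1.92 = 46.91 kWh
Cost = 46.91 kWh × €0.188 = €8.82

€8.82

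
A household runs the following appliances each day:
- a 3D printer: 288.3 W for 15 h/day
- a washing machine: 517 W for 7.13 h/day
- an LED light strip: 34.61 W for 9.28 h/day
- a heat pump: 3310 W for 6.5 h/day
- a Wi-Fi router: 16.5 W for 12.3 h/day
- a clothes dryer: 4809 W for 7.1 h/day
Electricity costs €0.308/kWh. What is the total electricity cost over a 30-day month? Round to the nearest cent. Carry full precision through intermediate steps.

3D printer: 288.3 W × 15 h × 30 d = 129,735 Wh = 129.7 kWh
washing machine: 517 W × 7.13 h × 30 d = 110,586 Wh = 110.6 kWh
LED light strip: 34.61 W × 9.28 h × 30 d = 9,635 Wh = 9.635 kWh
heat pump: 3310 W × 6.5 h × 30 d = 645,450 Wh = 645.5 kWh
Wi-Fi router: 16.5 W × 12.3 h × 30 d = 6,089 Wh = 6.089 kWh
clothes dryer: 4809 W × 7.1 h × 30 d = 1,024,317 Wh = 1,024 kWh
Total energy = 129.7 + 110.6 + 9.635 + 645.5 + 6.089 + 1,024 = 1,926 kWh
Cost = 1,926 kWh × €0.308 = €593.15

€593.15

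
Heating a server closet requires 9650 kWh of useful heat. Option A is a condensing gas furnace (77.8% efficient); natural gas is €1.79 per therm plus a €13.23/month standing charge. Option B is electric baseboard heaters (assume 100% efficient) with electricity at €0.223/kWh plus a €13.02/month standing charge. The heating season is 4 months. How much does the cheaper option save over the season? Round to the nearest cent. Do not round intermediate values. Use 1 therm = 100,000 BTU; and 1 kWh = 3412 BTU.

€1393.56

Heat load = 9650 kWh × 3412 = 32,925,800 BTU
Gas: input = 32,925,800 / 0.778 = 42,321,080 BTU = 423.2 therm → 423.2 × €1.79 = €757.55; + 4 × €13.23 standing = €810.47
Electric: 32,925,800 BTU / 3412 = 9,650 kWh → × €0.223 = €2,151.95; + 4 × €13.02 standing = €2,204.03
Difference = |€810.47 − €2,204.03| = €1,393.56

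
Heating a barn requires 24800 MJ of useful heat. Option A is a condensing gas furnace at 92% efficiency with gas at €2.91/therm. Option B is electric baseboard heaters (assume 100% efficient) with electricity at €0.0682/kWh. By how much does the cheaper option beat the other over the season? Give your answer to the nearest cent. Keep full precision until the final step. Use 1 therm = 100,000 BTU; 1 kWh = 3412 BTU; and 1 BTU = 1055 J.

Heat load = 24800 MJ = 24,800,000,000 J / 1055 = 23,507,109 BTU
Gas: input = 23,507,109 / 0.92 = 25,551,205 BTU = 255.5 therm → 255.5 × €2.91 = €743.54
Electric: 23,507,109 BTU / 3412 = 6,890 kWh → × €0.0682 = €469.87
Difference = |€743.54 − €469.87| = €273.67

€273.67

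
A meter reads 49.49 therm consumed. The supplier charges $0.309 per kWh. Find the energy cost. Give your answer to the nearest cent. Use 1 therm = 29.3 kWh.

49.49 therm × (29.3 kWh/therm) = 1,450 kWh
Cost = 1,450 kWh × $0.309/kWh = $448.07

$448.07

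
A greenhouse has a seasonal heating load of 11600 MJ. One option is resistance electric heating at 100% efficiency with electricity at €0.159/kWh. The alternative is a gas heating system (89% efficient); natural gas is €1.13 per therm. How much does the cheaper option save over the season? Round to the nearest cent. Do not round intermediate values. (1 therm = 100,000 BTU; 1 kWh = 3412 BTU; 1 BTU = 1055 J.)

Heat load = 11600 MJ = 11,600,000,000 J / 1055 = 10,995,261 BTU
Gas: input = 10,995,261 / 0.89 = 12,354,225 BTU = 123.5 therm → 123.5 × €1.13 = €139.60
Electric: 10,995,261 BTU / 3412 = 3,223 kWh → × €0.159 = €512.38
Difference = |€139.60 − €512.38| = €372.78

€372.78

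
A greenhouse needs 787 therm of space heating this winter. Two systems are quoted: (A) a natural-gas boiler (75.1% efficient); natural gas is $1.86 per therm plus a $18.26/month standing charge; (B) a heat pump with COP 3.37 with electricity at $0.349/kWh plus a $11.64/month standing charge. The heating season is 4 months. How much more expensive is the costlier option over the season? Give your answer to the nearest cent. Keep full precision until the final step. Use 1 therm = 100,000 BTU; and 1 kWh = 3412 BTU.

Heat load = 787 therm × 100,000 = 78,700,000 BTU
Gas: input = 78,700,000 / 0.751 = 104,793,609 BTU = 1,048 therm → 1,048 × $1.86 = $1,949.16; + 4 × $18.26 standing = $2,022.20
Heat pump: 78,700,000 BTU / 3412 = 23,070 kWh heat; / 3.37 = 6,844 kWh in → × $0.349 = $2,388.70; + 4 × $11.64 standing = $2,435.26
Difference = |$2,022.20 − $2,435.26| = $413.06

$413.06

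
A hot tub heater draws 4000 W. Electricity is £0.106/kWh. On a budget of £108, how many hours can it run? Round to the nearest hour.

Energy budget = £108 / £0.106 per kWh = 1,019 kWh = 1,018,868 Wh
Runtime = 1,018,868 Wh / 4000 W = 254.7 h

255 h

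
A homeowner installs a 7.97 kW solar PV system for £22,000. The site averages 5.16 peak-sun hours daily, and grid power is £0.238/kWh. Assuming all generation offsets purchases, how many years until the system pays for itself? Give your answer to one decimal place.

6.2 years

Daily generation = 7.97 kW × 5.16 h = 41.13 kWh
Annual generation = 41.13 × 365 = 15011 kWh
Annual savings = 15011 × £0.238 = £3,572.55
Payback = £22,000 / £3,572.55 = 6.16 years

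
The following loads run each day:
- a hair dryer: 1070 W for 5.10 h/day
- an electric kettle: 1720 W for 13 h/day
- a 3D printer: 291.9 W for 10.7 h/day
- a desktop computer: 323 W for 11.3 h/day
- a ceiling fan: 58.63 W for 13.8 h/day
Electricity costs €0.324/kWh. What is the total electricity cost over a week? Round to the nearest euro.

hair dryer: 1070 W × 5.10 h × 7 d = 38,199 Wh = 38.2 kWh
electric kettle: 1720 W × 13 h × 7 d = 156,520 Wh = 156.5 kWh
3D printer: 291.9 W × 10.7 h × 7 d = 21,863 Wh = 21.86 kWh
desktop computer: 323 W × 11.3 h × 7 d = 25,549 Wh = 25.55 kWh
ceiling fan: 58.63 W × 13.8 h × 7 d = 5,664 Wh = 5.664 kWh
Total energy = 38.2 + 156.5 + 21.86 + 25.55 + 5.664 = 247.8 kWh
Cost = 247.8 kWh × €0.324 = €80.29 ≈ €80

€80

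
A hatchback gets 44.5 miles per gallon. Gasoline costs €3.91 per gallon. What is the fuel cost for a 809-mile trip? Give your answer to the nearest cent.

Fuel = 809 mi / 44.5 mpg = 18.18 gal
Cost = 18.18 gal × €3.91/gal = €71.08

€71.08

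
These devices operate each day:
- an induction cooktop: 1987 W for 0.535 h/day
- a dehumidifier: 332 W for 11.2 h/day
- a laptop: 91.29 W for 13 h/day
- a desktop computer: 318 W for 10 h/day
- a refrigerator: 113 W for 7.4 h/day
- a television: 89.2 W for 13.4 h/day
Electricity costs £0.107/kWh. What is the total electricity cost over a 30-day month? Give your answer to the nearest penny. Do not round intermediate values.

induction cooktop: 1987 W × 0.535 h × 30 d = 31,891 Wh = 31.89 kWh
dehumidifier: 332 W × 11.2 h × 30 d = 111,552 Wh = 111.6 kWh
laptop: 91.29 W × 13 h × 30 d = 35,603 Wh = 35.6 kWh
desktop computer: 318 W × 10 h × 30 d = 95,400 Wh = 95.4 kWh
refrigerator: 113 W × 7.4 h × 30 d = 25,086 Wh = 25.09 kWh
television: 89.2 W × 13.4 h × 30 d = 35,858 Wh = 35.86 kWh
Total energy = 31.89 + 111.6 + 35.6 + 95.4 + 25.09 + 35.86 = 335.4 kWh
Cost = 335.4 kWh × £0.107 = £35.89

£35.89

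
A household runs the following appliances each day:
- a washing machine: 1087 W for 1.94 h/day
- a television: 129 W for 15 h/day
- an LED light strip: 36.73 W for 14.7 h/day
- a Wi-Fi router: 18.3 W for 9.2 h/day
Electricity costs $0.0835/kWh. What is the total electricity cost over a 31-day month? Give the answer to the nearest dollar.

$12

washing machine: 1087 W × 1.94 h × 31 d = 65,372 Wh = 65.37 kWh
television: 129 W × 15 h × 31 d = 59,985 Wh = 59.98 kWh
LED light strip: 36.73 W × 14.7 h × 31 d = 16,738 Wh = 16.74 kWh
Wi-Fi router: 18.3 W × 9.2 h × 31 d = 5,219 Wh = 5.219 kWh
Total energy = 65.37 + 59.98 + 16.74 + 5.219 = 147.3 kWh
Cost = 147.3 kWh × $0.0835 = $12.30 ≈ $12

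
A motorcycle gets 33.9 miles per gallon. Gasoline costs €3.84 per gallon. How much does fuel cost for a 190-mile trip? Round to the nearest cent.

Fuel = 190 mi / 33.9 mpg = 5.605 gal
Cost = 5.605 gal × €3.84/gal = €21.52

€21.52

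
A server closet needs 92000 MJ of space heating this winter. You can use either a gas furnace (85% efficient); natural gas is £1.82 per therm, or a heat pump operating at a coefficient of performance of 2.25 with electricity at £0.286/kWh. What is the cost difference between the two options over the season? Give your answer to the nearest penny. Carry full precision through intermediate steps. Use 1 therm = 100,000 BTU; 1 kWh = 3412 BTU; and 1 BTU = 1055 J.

£1381.51

Heat load = 92000 MJ = 92,000,000,000 J / 1055 = 87,203,791 BTU
Gas: input = 87,203,791 / 0.85 = 102,592,696 BTU = 1,026 therm → 1,026 × £1.82 = £1,867.19
Heat pump: 87,203,791 BTU / 3412 = 25,560 kWh heat; / 2.25 = 11,360 kWh in → × £0.286 = £3,248.70
Difference = |£1,867.19 − £3,248.70| = £1,381.51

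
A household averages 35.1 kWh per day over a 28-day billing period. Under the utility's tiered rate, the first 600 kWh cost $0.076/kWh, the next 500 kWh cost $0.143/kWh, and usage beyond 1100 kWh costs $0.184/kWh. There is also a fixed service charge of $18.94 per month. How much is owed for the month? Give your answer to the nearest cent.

$119.28

Usage = 35.1 kWh/day × 28 days = 982.8 kWh
First 600 kWh × $0.076 = $45.60
Next 382.8 kWh × $0.143 = $54.74
Remaining tier: 0 kWh (not reached)
Energy charge = $100.34; + service $18.94 = $119.28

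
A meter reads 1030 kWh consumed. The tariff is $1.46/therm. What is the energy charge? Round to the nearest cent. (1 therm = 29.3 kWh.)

1030 kWh × (0.03413 therm/kWh) = 35.15 therm
Cost = 35.15 therm × $1.46/therm = $51.32

$51.32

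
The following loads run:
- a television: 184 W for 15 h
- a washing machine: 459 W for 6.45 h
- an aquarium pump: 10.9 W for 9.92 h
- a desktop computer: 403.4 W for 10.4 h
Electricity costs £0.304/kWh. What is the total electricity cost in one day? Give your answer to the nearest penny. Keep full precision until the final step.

television: 184 W × 15 h = 2,760 Wh = 2.76 kWh
washing machine: 459 W × 6.45 h = 2,961 Wh = 2.961 kWh
aquarium pump: 10.9 W × 9.92 h = 108 Wh = 0.1081 kWh
desktop computer: 403.4 W × 10.4 h = 4,195 Wh = 4.195 kWh
Total energy = 2.76 + 2.961 + 0.1081 + 4.195 = 10.02 kWh
Cost = 10.02 kWh × £0.304 = £3.05

£3.05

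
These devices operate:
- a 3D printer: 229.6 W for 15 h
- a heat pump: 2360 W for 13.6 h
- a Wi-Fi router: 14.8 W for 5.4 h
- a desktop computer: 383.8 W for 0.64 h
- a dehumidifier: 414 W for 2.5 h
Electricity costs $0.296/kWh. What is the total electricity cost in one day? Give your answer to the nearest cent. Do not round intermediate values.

3D printer: 229.6 W × 15 h = 3,444 Wh = 3.444 kWh
heat pump: 2360 W × 13.6 h = 32,096 Wh = 32.1 kWh
Wi-Fi router: 14.8 W × 5.4 h = 80 Wh = 0.07992 kWh
desktop computer: 383.8 W × 0.64 h = 246 Wh = 0.2456 kWh
dehumidifier: 414 W × 2.5 h = 1,035 Wh = 1.035 kWh
Total energy = 3.444 + 32.1 + 0.07992 + 0.2456 + 1.035 = 36.9 kWh
Cost = 36.9 kWh × $0.296 = $10.92

$10.92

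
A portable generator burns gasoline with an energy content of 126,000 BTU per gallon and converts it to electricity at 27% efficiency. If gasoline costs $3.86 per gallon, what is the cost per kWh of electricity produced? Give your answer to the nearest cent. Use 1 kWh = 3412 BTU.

Electrical output per gallon = 126,000 BTU × 0.27 / 3412 BTU/kWh = 9.971 kWh
Cost per kWh = $3.86 / 9.971 kWh = $0.387

$0.39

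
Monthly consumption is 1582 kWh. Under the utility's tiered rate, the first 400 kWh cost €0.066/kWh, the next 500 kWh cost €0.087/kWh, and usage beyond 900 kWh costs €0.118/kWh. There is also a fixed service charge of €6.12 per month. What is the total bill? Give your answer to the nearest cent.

First 400 kWh × €0.066 = €26.40
Next 500 kWh × €0.087 = €43.50
Remaining 682 kWh × €0.118 = €80.48
Energy charge = €150.38; + service €6.12 = €156.50

€156.50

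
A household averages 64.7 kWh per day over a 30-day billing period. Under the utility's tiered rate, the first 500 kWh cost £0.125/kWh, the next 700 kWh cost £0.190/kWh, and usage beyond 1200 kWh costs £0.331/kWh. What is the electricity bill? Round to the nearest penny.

£440.77

Usage = 64.7 kWh/day × 30 days = 1941 kWh
First 500 kWh × £0.125 = £62.50
Next 700 kWh × £0.190 = £133.00
Remaining 741 kWh × £0.331 = £245.27
Total = £440.77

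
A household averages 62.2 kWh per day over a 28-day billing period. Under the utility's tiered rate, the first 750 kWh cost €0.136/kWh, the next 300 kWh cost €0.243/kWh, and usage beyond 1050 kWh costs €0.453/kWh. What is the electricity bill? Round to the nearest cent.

Usage = 62.2 kWh/day × 28 days = 1741.6 kWh
First 750 kWh × €0.136 = €102.00
Next 300 kWh × €0.243 = €72.90
Remaining 691.6 kWh × €0.453 = €313.29
Total = €488.19

€488.19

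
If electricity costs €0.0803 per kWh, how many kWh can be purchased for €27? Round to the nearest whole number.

336 kWh

€27 / €0.0803 per kWh = 336.2 kWh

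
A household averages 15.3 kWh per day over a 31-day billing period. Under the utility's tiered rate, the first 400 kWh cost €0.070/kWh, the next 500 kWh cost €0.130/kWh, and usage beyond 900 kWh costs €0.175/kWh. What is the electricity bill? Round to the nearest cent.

Usage = 15.3 kWh/day × 31 days = 474.3 kWh
First 400 kWh × €0.070 = €28.00
Next 74.3 kWh × €0.130 = €9.66
Remaining tier: 0 kWh (not reached)
Total = €37.66

€37.66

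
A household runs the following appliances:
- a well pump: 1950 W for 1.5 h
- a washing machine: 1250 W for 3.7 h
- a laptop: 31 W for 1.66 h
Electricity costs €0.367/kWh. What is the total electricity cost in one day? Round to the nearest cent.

well pump: 1950 W × 1.5 h = 2,925 Wh = 2.925 kWh
washing machine: 1250 W × 3.7 h = 4,625 Wh = 4.625 kWh
laptop: 31 W × 1.66 h = 51 Wh = 0.05146 kWh
Total energy = 2.925 + 4.625 + 0.05146 = 7.601 kWh
Cost = 7.601 kWh × €0.367 = €2.79

€2.79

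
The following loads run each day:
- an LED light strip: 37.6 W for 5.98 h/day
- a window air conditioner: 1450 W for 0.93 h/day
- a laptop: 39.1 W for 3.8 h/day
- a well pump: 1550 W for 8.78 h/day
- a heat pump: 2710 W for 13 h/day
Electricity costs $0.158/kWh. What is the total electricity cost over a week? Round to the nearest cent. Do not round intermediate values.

LED light strip: 37.6 W × 5.98 h × 7 d = 1,574 Wh = 1.574 kWh
window air conditioner: 1450 W × 0.93 h × 7 d = 9,440 Wh = 9.44 kWh
laptop: 39.1 W × 3.8 h × 7 d = 1,040 Wh = 1.04 kWh
well pump: 1550 W × 8.78 h × 7 d = 95,263 Wh = 95.26 kWh
heat pump: 2710 W × 13 h × 7 d = 246,610 Wh = 246.6 kWh
Total energy = 1.574 + 9.44 + 1.04 + 95.26 + 246.6 = 353.9 kWh
Cost = 353.9 kWh × $0.158 = $55.92

$55.92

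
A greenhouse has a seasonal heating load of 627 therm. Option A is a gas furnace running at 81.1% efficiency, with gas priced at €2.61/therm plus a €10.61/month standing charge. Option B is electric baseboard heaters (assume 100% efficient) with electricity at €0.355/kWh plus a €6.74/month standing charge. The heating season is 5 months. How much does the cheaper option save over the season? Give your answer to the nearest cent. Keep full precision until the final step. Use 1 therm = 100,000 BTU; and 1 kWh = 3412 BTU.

Heat load = 627 therm × 100,000 = 62,700,000 BTU
Gas: input = 62,700,000 / 0.811 = 77,311,961 BTU = 773.1 therm → 773.1 × €2.61 = €2,017.84; + 5 × €10.61 standing = €2,070.89
Electric: 62,700,000 BTU / 3412 = 18,380 kWh → × €0.355 = €6,523.59; + 5 × €6.74 standing = €6,557.29
Difference = |€2,070.89 − €6,557.29| = €4,486.40

€4486.40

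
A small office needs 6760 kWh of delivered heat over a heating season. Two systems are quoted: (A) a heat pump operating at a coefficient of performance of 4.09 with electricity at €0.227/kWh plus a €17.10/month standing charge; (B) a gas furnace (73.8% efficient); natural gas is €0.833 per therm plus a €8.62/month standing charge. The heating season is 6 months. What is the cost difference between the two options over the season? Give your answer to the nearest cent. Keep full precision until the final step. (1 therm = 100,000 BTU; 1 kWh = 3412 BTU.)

€165.73

Heat load = 6760 kWh × 3412 = 23,065,120 BTU
Gas: input = 23,065,120 / 0.738 = 31,253,550 BTU = 312.5 therm → 312.5 × €0.833 = €260.34; + 6 × €8.62 standing = €312.06
Heat pump: 23,065,120 BTU / 3412 = 6,760 kWh heat; / 4.09 = 1,653 kWh in → × €0.227 = €375.19; + 6 × €17.10 standing = €477.79
Difference = |€312.06 − €477.79| = €165.73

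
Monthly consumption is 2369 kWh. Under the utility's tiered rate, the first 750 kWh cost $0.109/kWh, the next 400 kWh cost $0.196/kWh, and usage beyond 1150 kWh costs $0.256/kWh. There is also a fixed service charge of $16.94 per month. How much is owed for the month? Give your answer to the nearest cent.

$489.15

First 750 kWh × $0.109 = $81.75
Next 400 kWh × $0.196 = $78.40
Remaining 1219 kWh × $0.256 = $312.06
Energy charge = $472.21; + service $16.94 = $489.15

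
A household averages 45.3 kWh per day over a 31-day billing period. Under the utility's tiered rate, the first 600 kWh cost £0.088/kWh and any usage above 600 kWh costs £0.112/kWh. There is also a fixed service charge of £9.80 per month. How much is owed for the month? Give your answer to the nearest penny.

Usage = 45.3 kWh/day × 31 days = 1404.3 kWh
First 600 kWh × £0.088 = £52.80
Remaining 804.3 kWh × £0.112 = £90.08
Energy charge = £142.88; + service £9.80 = £152.68

£152.68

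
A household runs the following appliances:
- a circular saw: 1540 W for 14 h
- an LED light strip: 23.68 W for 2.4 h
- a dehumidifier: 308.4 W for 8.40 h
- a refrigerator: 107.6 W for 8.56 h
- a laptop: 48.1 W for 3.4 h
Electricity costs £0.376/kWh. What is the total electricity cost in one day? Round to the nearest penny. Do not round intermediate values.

£9.51

circular saw: 1540 W × 14 h = 21,560 Wh = 21.56 kWh
LED light strip: 23.68 W × 2.4 h = 57 Wh = 0.05683 kWh
dehumidifier: 308.4 W × 8.40 h = 2,591 Wh = 2.591 kWh
refrigerator: 107.6 W × 8.56 h = 921 Wh = 0.9211 kWh
laptop: 48.1 W × 3.4 h = 164 Wh = 0.1635 kWh
Total energy = 21.56 + 0.05683 + 2.591 + 0.9211 + 0.1635 = 25.29 kWh
Cost = 25.29 kWh × £0.376 = £9.51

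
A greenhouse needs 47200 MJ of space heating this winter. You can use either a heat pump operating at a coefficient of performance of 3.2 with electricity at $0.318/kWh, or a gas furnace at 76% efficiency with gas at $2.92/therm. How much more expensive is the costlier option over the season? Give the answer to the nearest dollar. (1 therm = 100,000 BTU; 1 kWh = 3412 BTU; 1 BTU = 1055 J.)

Heat load = 47200 MJ = 47,200,000,000 J / 1055 = 44,739,336 BTU
Gas: input = 44,739,336 / 0.76 = 58,867,548 BTU = 588.7 therm → 588.7 × $2.92 = $1,718.93
Heat pump: 44,739,336 BTU / 3412 = 13,110 kWh heat; / 3.2 = 4,098 kWh in → × $0.318 = $1,303.04
Difference = |$1,718.93 − $1,303.04| = $415.89 ≈ $416

$416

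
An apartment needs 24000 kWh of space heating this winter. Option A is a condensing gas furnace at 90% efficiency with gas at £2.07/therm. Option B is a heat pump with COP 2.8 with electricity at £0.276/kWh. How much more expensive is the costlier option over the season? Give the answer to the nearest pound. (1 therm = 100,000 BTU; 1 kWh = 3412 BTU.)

Heat load = 24000 kWh × 3412 = 81,888,000 BTU
Gas: input = 81,888,000 / 0.90 = 90,986,667 BTU = 909.9 therm → 909.9 × £2.07 = £1,883.42
Heat pump: 81,888,000 BTU / 3412 = 24,000 kWh heat; / 2.8 = 8,571 kWh in → × £0.276 = £2,365.71
Difference = |£1,883.42 − £2,365.71| = £482.29 ≈ £482

£482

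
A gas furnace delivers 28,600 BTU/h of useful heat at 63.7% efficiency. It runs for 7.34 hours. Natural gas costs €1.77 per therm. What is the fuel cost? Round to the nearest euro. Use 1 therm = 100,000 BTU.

Heat delivered = 28,600 BTU/h × 7.34 h = 209,924 BTU
Gas input = 209,924 / 0.637 = 329,551 BTU
= 329,551 / 100,000 = 3.296 therm
Cost = 3.296 × €1.77/therm = €5.83 ≈ €6

€6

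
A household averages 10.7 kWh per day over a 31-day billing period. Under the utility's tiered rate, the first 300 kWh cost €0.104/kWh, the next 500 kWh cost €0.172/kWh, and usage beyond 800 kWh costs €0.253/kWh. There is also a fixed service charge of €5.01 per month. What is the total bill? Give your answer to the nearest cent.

€41.66

Usage = 10.7 kWh/day × 31 days = 331.7 kWh
First 300 kWh × €0.104 = €31.20
Next 31.7 kWh × €0.172 = €5.45
Remaining tier: 0 kWh (not reached)
Energy charge = €36.65; + service €5.01 = €41.66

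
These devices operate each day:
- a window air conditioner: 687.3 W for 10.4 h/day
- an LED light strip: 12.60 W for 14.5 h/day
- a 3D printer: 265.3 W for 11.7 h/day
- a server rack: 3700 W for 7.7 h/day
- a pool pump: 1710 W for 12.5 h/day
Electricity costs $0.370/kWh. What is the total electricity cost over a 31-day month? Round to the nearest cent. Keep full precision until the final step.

$691.64

window air conditioner: 687.3 W × 10.4 h × 31 d = 221,586 Wh = 221.6 kWh
LED light strip: 12.60 W × 14.5 h × 31 d = 5,664 Wh = 5.664 kWh
3D printer: 265.3 W × 11.7 h × 31 d = 96,224 Wh = 96.22 kWh
server rack: 3700 W × 7.7 h × 31 d = 883,190 Wh = 883.2 kWh
pool pump: 1710 W × 12.5 h × 31 d = 662,625 Wh = 662.6 kWh
Total energy = 221.6 + 5.664 + 96.22 + 883.2 + 662.6 = 1,869 kWh
Cost = 1,869 kWh × $0.370 = $691.64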